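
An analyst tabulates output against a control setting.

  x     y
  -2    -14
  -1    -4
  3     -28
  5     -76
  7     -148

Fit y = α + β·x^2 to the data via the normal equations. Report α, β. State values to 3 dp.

α = -1.352, β = -2.991

Normal-equation sums: Σ1 = 5, Σx^2 = 88, Σx^2·x^2 = 3124.
Moment sums: Σy = -270, Σx^2·y = -9464.
So MᵀM·[α, β]ᵀ = Mᵀy: [[5, 88]; [88, 3124]]·[α, β]ᵀ = [-270, -9464]ᵀ.
Δ = 5·3124 − 88² = 7876.
α = ((-270)·3124 − 88·(-9464))/7876 = -242/179; β = (5·(-9464) − 88·(-270))/7876 = -5890/1969.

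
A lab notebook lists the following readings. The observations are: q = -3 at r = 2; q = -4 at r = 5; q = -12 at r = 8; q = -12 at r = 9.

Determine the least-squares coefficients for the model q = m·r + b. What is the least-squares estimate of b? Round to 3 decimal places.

Forming AᵀA = [[174, 24]; [24, 4]] and Aᵀq = [-230, -31]ᵀ gives AᵀA·[m, b]ᵀ = Aᵀq.
Eliminating b: 4·(row 1) − 24·(row 2) gives 120·m = 4·(-230) − 24·(-31) = -176, so m = -22/15.
Then b = ((-31) − 24·(-22/15))/4 = 21/20.

b = 1.050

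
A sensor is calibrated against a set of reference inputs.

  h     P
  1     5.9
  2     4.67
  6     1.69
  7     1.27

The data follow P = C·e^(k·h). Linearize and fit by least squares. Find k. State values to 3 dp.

Linearized form: ln P = k·h + ln C. From the 4 transformed points,
XᵀX = [[90.0000, 16.0000]; [16.0000, 4]], rhs = [9.6788, 4.0799]ᵀ  (here Σh = 16.0000, Σ(h)² = 90.0000, Σln P = 4.0799, Σh·ln P = 9.6788).
Solving (det = 104.0000): k = -0.25541, ln C = 2.04161.

k = -0.255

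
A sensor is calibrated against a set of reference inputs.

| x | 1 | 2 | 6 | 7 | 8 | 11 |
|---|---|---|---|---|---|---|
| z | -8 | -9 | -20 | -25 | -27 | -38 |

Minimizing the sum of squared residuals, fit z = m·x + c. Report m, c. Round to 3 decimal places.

MᵀM·[m, c]ᵀ = Mᵀz reads: 275·m + 35·c = -955;  35·m + 6·c = -127.
det = 275·6 − 35² = 425.
m = ((-955)·6 − 35·(-127))/425 = -257/85; c = (275·(-127) − 35·(-955))/425 = -60/17.

m = -3.024, c = -3.529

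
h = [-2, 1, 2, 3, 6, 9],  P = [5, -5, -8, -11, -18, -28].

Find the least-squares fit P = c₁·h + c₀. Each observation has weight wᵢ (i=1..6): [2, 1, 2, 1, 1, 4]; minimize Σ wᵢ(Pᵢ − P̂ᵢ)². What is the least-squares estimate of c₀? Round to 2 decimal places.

Forming AᵀWA = [[386, 46]; [46, 11]] and AᵀWP = [-1206, -152]ᵀ gives AᵀWA·[c₁, c₀]ᵀ = AᵀWP.
Δ = 386·11 − 46² = 2130.
c₁ = ((-1206)·11 − 46·(-152))/2130 = -3137/1065; c₀ = (386·(-152) − 46·(-1206))/2130 = -1598/1065.

c₀ = -1.50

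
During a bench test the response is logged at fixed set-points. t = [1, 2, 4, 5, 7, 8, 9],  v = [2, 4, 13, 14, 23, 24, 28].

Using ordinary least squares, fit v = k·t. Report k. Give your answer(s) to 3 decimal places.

The normal system XᵀX·[k]ᵀ = Xᵀv is [[240]]·[k]ᵀ = [737]ᵀ.
Hence k = 737 / 240 ≈ 3.07083.

k = 3.071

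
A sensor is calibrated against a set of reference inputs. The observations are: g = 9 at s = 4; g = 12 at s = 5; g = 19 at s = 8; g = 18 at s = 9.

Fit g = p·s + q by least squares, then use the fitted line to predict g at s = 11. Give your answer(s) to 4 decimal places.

With design matrix A, AᵀA = [[186, 26]; [26, 4]] and Aᵀg = [410, 58]ᵀ.
Eliminating q: 4·(row 1) − 26·(row 2) gives 68·p = 4·410 − 26·58 = 132, so p = 33/17.
Then q = (58 − 26·(33/17))/4 = 32/17.
At s = 11: ĝ = (33/17)·(11) + (32/17)·(1) = 395/17.

ĝ = 23.2353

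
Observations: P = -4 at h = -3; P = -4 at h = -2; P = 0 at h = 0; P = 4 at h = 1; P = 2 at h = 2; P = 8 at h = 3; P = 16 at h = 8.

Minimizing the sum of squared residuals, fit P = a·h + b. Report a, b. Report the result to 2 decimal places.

Sums needed: Σh·h = 91, Σh = 9, Σ1 = 7.
Moment sums: Σh·P = 180, ΣP = 22.
So AᵀA·[a, b]ᵀ = AᵀP: [[91, 9]; [9, 7]]·[a, b]ᵀ = [180, 22]ᵀ.
Eliminating b: 7·(row 1) − 9·(row 2) gives 556·a = 7·180 − 9·22 = 1062, so a = 531/278.
Then b = (22 − 9·(531/278))/7 = 191/278.

a = 1.91, b = 0.69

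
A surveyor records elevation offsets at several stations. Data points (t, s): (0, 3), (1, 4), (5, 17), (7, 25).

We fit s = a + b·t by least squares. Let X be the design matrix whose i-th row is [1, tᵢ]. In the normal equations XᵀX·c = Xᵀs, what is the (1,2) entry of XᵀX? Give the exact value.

Row 1 ↔ basis 1, column 2 ↔ basis t, so (XᵀX)_{1,2} = Σᵢ t = (1)·(0) + (1)·(1) + (1)·(5) + (1)·(7) = 13.

13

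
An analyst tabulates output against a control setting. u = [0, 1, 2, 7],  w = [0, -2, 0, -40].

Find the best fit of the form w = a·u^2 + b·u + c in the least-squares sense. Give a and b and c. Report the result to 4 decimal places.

The normal system XᵀX·[a, b, c]ᵀ = Xᵀw is [[2418, 352, 54]; [352, 54, 10]; [54, 10, 4]]·[a, b, c]ᵀ = [-1962, -282, -42]ᵀ.
Inverting the 3×3 Gram matrix, [a, b, c]ᵀ = [-93/86, 171/86, -75/86]ᵀ.

a = -1.0814, b = 1.9884, c = -0.8721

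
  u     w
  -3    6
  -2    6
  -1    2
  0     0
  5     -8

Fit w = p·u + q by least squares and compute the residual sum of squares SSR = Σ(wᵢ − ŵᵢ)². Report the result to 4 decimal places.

SSR = 3.6082

From the data, Σu·u = 39, Σu = -1, Σ1 = 5.
Right-hand side: Σu·w = -72, Σw = 6.
MᵀM·[p, q]ᵀ = Mᵀw becomes [[39, -1]; [-1, 5]]·[p, q]ᵀ = [-72, 6]ᵀ.
Eliminating q: 5·(row 1) − (-1)·(row 2) gives 194·p = 5·(-72) − (-1)·6 = -354, so p = -177/97.
Then q = (6 − (-1)·(-177/97))/5 = 81/97.
Residuals: -30/97, 147/97, -64/97, -81/97, 28/97; SSR = 350/97.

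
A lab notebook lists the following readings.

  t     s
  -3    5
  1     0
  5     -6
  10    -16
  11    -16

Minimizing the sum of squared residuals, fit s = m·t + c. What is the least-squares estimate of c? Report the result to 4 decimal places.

c = 0.9886

The normal system XᵀX·[m, c]ᵀ = Xᵀs is [[256, 24]; [24, 5]]·[m, c]ᵀ = [-381, -33]ᵀ.
Δ = 256·5 − 24² = 704.
m = ((-381)·5 − 24·(-33))/704 = -1113/704; c = (256·(-33) − 24·(-381))/704 = 87/88.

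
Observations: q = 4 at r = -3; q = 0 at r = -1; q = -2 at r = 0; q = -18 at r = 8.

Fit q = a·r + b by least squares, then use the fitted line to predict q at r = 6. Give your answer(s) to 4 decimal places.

q̂ = -14.0000

Sums needed: Σr·r = 74, Σr = 4, Σ1 = 4.
Moment sums: Σr·q = -156, Σq = -16.
AᵀA·[a, b]ᵀ = Aᵀq becomes [[74, 4]; [4, 4]]·[a, b]ᵀ = [-156, -16]ᵀ.
det = 74·4 − 4² = 280.
a = ((-156)·4 − 4·(-16))/280 = -2; b = (74·(-16) − 4·(-156))/280 = -2.
At r = 6: q̂ = (-2)·(6) + (-2)·(1) = -14.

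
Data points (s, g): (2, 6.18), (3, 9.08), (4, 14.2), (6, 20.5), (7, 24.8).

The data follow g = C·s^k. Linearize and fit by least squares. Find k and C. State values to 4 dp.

With ln gᵢ as the transformed response and ln sᵢ as the regressor:
AᵀA = [[10.6062, 6.9157]; [6.9157, 5]], rhs = [19.0241, 12.9119]ᵀ  (here Σln s = 6.9157, Σ(ln s)² = 10.6062, Σln g = 12.9119, Σln s·ln g = 19.0241).
Solving (det = 5.2037): k = 1.11949, ln C = 1.03396, so C = exp(1.03396) = 2.81219.

k = 1.1195, C = 2.8122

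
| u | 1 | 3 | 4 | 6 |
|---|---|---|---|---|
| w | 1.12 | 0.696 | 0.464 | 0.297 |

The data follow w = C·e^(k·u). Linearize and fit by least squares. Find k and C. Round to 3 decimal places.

k = -0.271, C = 1.477

Taking logs, ln w = k·u + ln C, so regress ln w on u.
Σu = 14.0000, Σ(u)² = 62.0000, Σln w = -2.2310, Σu·ln w = -11.3295.
Equations: 62.0000·k + 14.0000·ln C = -11.3295;  14.0000·k + 4·ln C = -2.2310.
Δ = 62.0000·4 − (14.0000)² = 52.0000; k = (-11.3295·4 − 14.0000·-2.2310)/52.0000 = -0.27085, ln C = (62.0000·-2.2310 − 14.0000·-11.3295)/52.0000 = 0.39025, so C = exp(0.39025) = 1.47735.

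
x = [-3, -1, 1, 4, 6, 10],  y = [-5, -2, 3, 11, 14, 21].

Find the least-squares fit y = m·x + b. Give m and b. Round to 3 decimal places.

With design matrix M, MᵀM = [[163, 17]; [17, 6]] and Mᵀy = [358, 42]ᵀ.
det = 163·6 − 17² = 689.
m = (358·6 − 17·42)/689 = 1434/689; b = (163·42 − 17·358)/689 = 760/689.

m = 2.081, b = 1.103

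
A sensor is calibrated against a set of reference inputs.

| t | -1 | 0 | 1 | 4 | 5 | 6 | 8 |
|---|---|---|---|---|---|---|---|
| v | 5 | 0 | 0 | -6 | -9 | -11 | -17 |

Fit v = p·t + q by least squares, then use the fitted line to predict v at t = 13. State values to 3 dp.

v̂ = -27.203

Normal-equation sums: Σt·t = 143, Σt = 23, Σ1 = 7.
Moment sums: Σt·v = -276, Σv = -38.
Eliminating q: 7·(row 1) − 23·(row 2) gives 472·p = 7·(-276) − 23·(-38) = -1058, so p = -529/236.
Then q = ((-38) − 23·(-529/236))/7 = 457/236.
At t = 13: v̂ = (-529/236)·(13) + (457/236)·(1) = -1605/59.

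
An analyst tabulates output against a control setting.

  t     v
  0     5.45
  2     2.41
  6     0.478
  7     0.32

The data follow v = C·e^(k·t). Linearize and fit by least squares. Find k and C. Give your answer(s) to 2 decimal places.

With ln vᵢ as the transformed response and tᵢ as the regressor:
Σt = 15.0000, Σ(t)² = 89.0000, Σln v = 0.6977, Σt·ln v = -10.6457.
Normal system: [[89.0000, 15.0000]; [15.0000, 4]]·[k, ln C]ᵀ = [-10.6457, 0.6977]ᵀ.
Δ = 89.0000·4 − (15.0000)² = 131.0000; k = (-10.6457·4 − 15.0000·0.6977)/131.0000 = -0.40494, ln C = (89.0000·0.6977 − 15.0000·-10.6457)/131.0000 = 1.69295, so C = exp(1.69295) = 5.43551.

k = -0.40, C = 5.44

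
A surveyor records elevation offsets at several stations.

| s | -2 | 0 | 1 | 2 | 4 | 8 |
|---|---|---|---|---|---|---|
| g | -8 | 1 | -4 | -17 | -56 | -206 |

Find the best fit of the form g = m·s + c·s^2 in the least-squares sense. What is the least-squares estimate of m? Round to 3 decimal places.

m = -2.111

Forming MᵀM = [[89, 577]; [577, 4385]] and Mᵀg = [-1894, -14184]ᵀ gives MᵀM·[m, c]ᵀ = Mᵀg.
Eliminating c: 4385·(row 1) − 577·(row 2) gives 57336·m = 4385·(-1894) − 577·(-14184) = -121022, so m = -60511/28668.
Then c = ((-14184) − 577·(-60511/28668))/4385 = -84769/28668.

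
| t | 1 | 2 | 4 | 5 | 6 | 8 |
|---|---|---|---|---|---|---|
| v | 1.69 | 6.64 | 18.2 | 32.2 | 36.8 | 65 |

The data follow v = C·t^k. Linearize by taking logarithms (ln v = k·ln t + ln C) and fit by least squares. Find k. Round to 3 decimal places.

k = 1.727

With ln vᵢ as the transformed response and ln tᵢ as the regressor:
Sums: Σln t = 7.5601, Σ(ln t)² = 12.5270, Σln v = 16.5711, Σln t·ln v = 26.0629.
Normal system: [[12.5270, 7.5601]; [7.5601, 6]]·[k, ln C]ᵀ = [26.0629, 16.5711]ᵀ.
Solving (det = 18.0074): k = 1.72699, ln C = 0.58582.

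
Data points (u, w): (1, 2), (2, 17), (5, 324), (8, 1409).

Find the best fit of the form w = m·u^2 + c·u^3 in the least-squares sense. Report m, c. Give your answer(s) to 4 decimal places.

m = -2.0779, c = 3.0115

Setting ∂/∂m … = 0 gives: 4738·m + 35926·c = 98346;  35926·m + 277834·c = 762046.
(Σu^2·u^2 = 4738, Σu^2·u^3 = 35926, Σu^3·u^3 = 277834, Σu^2·w = 98346, Σu^3·w = 762046.)
Δ = 4738·277834 − 35926² = 25700016.
m = (98346·277834 − 35926·762046)/25700016 = -3337627/1606251; c = (4738·762046 − 35926·98346)/25700016 = 210314/69837.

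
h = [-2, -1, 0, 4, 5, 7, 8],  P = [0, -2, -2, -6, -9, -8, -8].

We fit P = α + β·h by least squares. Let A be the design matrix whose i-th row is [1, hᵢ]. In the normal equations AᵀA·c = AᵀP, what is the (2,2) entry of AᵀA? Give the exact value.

159

Row 2 ↔ basis h, column 2 ↔ basis h, so (AᵀA)_{2,2} = Σᵢ (h)·(h) = (-2)·(-2) + (-1)·(-1) + (0)·(0) + (4)·(4) + (5)·(5) + (7)·(7) + (8)·(8) = 159.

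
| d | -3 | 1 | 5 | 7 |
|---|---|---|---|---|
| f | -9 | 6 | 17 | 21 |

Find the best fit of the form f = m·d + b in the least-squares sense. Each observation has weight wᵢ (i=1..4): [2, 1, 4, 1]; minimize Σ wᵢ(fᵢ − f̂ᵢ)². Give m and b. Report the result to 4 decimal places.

m = 3.1186, b = 1.0488

Setting ∂/∂m … = 0 gives: 168·m + 22·b = 547;  22·m + 8·b = 77.
det = 168·8 − 22² = 860.
m = (547·8 − 22·77)/860 = 1341/430; b = (168·77 − 22·547)/860 = 451/430.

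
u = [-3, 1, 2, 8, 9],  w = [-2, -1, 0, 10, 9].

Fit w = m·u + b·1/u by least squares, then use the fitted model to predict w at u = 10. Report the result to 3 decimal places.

ŵ = 11.015

The normal system XᵀX·[m, b]ᵀ = Xᵀw is [[159, 5]; [5, 7201/5184]]·[m, b]ᵀ = [166, 23/12]ᵀ.
Δ = 159·(7201/5184) − 5² = 338453/1728.
m = (166·(7201/5184) − 5·(23/12))/(338453/1728) = 1145686/1015359; b = (159·(23/12) − 5·166)/(338453/1728) = -907632/338453.
At u = 10: ŵ = (1145686/1015359)·(10) + (-907632/338453)·(1/10) = 55922852/5076795.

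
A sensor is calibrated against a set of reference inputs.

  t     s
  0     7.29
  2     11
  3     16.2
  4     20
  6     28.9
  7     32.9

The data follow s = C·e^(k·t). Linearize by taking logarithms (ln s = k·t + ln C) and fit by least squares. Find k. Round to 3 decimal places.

Taking logs, ln s = k·t + ln C, so regress ln s on t.
Σt = 22.0000, Σ(t)² = 114.0000, Σln s = 17.0225, Σt·ln s = 69.7711.
Equations: 114.0000·k + 22.0000·ln C = 69.7711;  22.0000·k + 6·ln C = 17.0225.
Slope k = (n·Σt·ln s − Σt·Σln s)/(n·Σ(t)² − (Σt)²) = (6·69.7711 − 22.0000·17.0225)/200.0000 = 0.22066; ln C = (Σln s − k·Σt)/n = 2.02798.

k = 0.221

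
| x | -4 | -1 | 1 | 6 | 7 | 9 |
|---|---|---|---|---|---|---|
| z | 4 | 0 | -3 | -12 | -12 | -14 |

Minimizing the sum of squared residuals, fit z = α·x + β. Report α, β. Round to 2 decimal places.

The normal equations are: 184·α + 18·β = -301;  18·α + 6·β = -37.
Eliminating β: 6·(row 1) − 18·(row 2) gives 780·α = 6·(-301) − 18·(-37) = -1140, so α = -19/13.
Then β = ((-37) − 18·(-19/13))/6 = -139/78.

α = -1.46, β = -1.78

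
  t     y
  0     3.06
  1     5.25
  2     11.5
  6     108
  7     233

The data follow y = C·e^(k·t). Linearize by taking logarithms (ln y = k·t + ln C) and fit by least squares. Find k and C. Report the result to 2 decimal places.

Let Y = ln y. Fitting Y = k·t + ln C by least squares:
AᵀA = [[90.0000, 16.0000]; [16.0000, 5]], rhs = [72.7930, 15.3522]ᵀ  (here Σt = 16.0000, Σ(t)² = 90.0000, Σln y = 15.3522, Σt·ln y = 72.7930).
Δ = 90.0000·5 − (16.0000)² = 194.0000; k = (72.7930·5 − 16.0000·15.3522)/194.0000 = 0.60995, ln C = (90.0000·15.3522 − 16.0000·72.7930)/194.0000 = 1.11859, so C = exp(1.11859) = 3.06054.

k = 0.61, C = 3.06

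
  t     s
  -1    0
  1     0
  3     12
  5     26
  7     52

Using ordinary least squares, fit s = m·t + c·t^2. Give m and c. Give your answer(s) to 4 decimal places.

m = 0.5873, c = 0.9699

Compute the Gram sums: Σt·t = 85, Σt·t^2 = 495, Σt^2·t^2 = 3109.
For Aᵀs: Σt·s = 530, Σt^2·s = 3306.
AᵀA·[m, c]ᵀ = Aᵀs becomes [[85, 495]; [495, 3109]]·[m, c]ᵀ = [530, 3306]ᵀ.
Determinant 85·3109 − 495² = 19240.
m = (530·3109 − 495·3306)/19240 = 565/962; c = (85·3306 − 495·530)/19240 = 933/962.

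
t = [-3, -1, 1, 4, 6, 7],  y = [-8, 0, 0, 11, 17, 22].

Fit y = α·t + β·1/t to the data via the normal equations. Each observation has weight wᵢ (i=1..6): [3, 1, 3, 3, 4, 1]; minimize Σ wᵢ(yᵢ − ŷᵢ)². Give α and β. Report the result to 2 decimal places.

The normal system AᵀWA·[α, β]ᵀ = AᵀWy is [[272, 15]; [15, 32827/7056]]·[α, β]ᵀ = [766, 2581/84]ᵀ.
Δ = 272·(32827/7056) − 15² = 458834/441.
α = (766·(32827/7056) − 15·(2581/84))/(458834/441) = 10946711/3670672; β = (272·(2581/84) − 15·766)/(458834/441) = -690711/229417.

α = 2.98, β = -3.01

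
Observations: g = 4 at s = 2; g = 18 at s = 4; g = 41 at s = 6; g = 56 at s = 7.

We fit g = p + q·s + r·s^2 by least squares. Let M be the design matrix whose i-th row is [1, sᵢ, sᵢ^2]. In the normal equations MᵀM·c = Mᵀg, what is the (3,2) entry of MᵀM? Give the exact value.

Row 3 ↔ basis s^2, column 2 ↔ basis s, so (MᵀM)_{3,2} = Σᵢ (s^2)·(s) = (4)·(2) + (16)·(4) + (36)·(6) + (49)·(7) = 631.

631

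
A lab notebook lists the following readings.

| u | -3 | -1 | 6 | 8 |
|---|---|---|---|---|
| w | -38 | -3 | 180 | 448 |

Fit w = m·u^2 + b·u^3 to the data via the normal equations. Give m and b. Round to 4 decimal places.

Entries of AᵀA: Σu^2·u^2 = 5474, Σu^2·u^3 = 40300, Σu^3·u^3 = 309530.
Moment sums: Σu^2·w = 34807, Σu^3·w = 269285.
Δ = 5474·309530 − 40300² = 70277220.
m = (34807·309530 − 40300·269285)/70277220 = -7443/6674; b = (5474·269285 − 40300·34807)/70277220 = 88079/86762.

m = -1.1152, b = 1.0152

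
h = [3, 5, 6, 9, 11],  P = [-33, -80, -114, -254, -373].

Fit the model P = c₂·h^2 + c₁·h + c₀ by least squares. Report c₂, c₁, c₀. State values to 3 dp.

c₂ = -3.044, c₁ = -0.099, c₀ = -4.524

Sums needed: Σh^2·h^2 = 23204, Σh^2·h = 2428, Σh^2 = 272, Σh·h = 272, Σh = 34, Σ1 = 5.
Moment sums: Σh^2·P = -72108, Σh·P = -7572, ΣP = -854.
So XᵀX·[c₂, c₁, c₀]ᵀ = XᵀP: [[23204, 2428, 272]; [2428, 272, 34]; [272, 34, 5]]·[c₂, c₁, c₀]ᵀ = [-72108, -7572, -854]ᵀ.
Inverting the 3×3 Gram matrix, [c₂, c₁, c₀]ᵀ = [-895/294, -29/294, -95/21]ᵀ.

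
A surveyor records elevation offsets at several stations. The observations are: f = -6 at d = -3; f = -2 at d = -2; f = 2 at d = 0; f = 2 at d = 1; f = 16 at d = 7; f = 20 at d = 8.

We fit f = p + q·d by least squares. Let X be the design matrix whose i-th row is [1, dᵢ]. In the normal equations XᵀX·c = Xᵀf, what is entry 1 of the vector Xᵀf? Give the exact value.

Entry 1 ↔ basis 1, so (Xᵀf)_{1} = Σᵢ fᵢ = (1)·(-6) + (1)·(-2) + (1)·(2) + (1)·(2) + (1)·(16) + (1)·(20) = 32.

32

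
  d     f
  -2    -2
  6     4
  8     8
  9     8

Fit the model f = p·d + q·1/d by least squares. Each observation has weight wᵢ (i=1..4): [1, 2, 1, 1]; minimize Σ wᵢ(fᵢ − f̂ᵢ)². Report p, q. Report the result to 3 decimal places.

With design matrix A, AᵀWA = [[221, 5]; [5, 1729/5184]] and AᵀWf = [188, 38/9]ᵀ.
Determinant 221·(1729/5184) − 5² = 252509/5184.
p = (188·(1729/5184) − 5·(38/9))/(252509/5184) = 215612/252509; q = (221·(38/9) − 5·188)/(252509/5184) = -35712/252509.

p = 0.854, q = -0.141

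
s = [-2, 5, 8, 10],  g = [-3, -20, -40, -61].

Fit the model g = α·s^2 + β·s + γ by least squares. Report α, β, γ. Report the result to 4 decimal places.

Sums needed: Σs^2·s^2 = 14737, Σs^2·s = 1629, Σs^2 = 193, Σs·s = 193, Σs = 21, Σ1 = 4.
For Mᵀg: Σs^2·g = -9172, Σs·g = -1024, Σg = -124.
Inverting the 3×3 Gram matrix, [α, β, γ]ᵀ = [-2281/4650, -1329/1550, -1316/465]ᵀ.

α = -0.4905, β = -0.8574, γ = -2.8301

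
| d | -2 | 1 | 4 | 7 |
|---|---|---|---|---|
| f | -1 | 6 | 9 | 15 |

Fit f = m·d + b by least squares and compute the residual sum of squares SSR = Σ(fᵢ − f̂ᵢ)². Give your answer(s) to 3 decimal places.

SSR = 2.700

The normal system AᵀA·[m, b]ᵀ = Aᵀf is [[70, 10]; [10, 4]]·[m, b]ᵀ = [149, 29]ᵀ.
Determinant 70·4 − 10² = 180.
m = (149·4 − 10·29)/180 = 17/10; b = (70·29 − 10·149)/180 = 3.
Residuals: -3/5, 13/10, -4/5, 1/10; SSR = 27/10.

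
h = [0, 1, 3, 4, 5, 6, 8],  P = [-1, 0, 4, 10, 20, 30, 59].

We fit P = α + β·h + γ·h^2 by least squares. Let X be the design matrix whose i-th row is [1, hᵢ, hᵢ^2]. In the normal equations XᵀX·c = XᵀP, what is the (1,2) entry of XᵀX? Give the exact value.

27

Row 1 ↔ basis 1, column 2 ↔ basis h, so (XᵀX)_{1,2} = Σᵢ h = (1)·(0) + (1)·(1) + (1)·(3) + (1)·(4) + (1)·(5) + (1)·(6) + (1)·(8) = 27.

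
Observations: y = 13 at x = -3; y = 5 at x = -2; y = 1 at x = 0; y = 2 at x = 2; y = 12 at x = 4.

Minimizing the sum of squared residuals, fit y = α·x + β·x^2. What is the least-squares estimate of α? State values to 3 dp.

α = -1.051

Normal-equation sums: Σx·x = 33, Σx·x^2 = 37, Σx^2·x^2 = 369.
And Σx·y = 3, Σx^2·y = 337.
AᵀA·[α, β]ᵀ = Aᵀy becomes [[33, 37]; [37, 369]]·[α, β]ᵀ = [3, 337]ᵀ.
Δ = 33·369 − 37² = 10808.
α = (3·369 − 37·337)/10808 = -5681/5404; β = (33·337 − 37·3)/10808 = 5505/5404.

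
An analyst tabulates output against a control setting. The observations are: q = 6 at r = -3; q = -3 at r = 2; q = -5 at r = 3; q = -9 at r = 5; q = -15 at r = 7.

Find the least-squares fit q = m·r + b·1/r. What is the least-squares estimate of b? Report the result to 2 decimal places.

b = 2.70

Normal-equation sums: Σr·r = 96, Σr·1/r = 5, Σ1/r·1/r = 23489/44100.
For Xᵀq: Σr·q = -189, Σ1/r·q = -1913/210.
Δ = 96·(23489/44100) − 5² = 96037/3675.
m = ((-189)·(23489/44100) − 5·(-1913/210))/(96037/3675) = -810257/384148; b = (96·(-1913/210) − 5·(-189))/(96037/3675) = 259035/96037.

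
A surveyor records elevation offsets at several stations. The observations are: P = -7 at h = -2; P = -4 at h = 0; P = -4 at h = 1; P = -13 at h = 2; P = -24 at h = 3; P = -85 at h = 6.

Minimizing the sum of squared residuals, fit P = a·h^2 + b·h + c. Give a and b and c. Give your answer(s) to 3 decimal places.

With design matrix A, AᵀA = [[1410, 244, 54]; [244, 54, 10]; [54, 10, 6]] and AᵀP = [-3360, -598, -137]ᵀ.
Inverting the 3×3 Gram matrix, [a, b, c]ᵀ = [-4817/2310, -13/10, -4387/2310]ᵀ.

a = -2.085, b = -1.300, c = -1.899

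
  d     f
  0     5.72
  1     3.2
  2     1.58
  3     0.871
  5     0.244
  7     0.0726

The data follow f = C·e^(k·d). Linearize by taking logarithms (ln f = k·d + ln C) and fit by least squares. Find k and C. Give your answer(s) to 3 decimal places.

Taking logs, ln f = k·d + ln C, so regress ln f on d.
Sums: Σd = 18.0000, Σ(d)² = 88.0000, Σln f = -0.8069, Σd·ln f = -23.7488.
Normal system: [[88.0000, 18.0000]; [18.0000, 6]]·[k, ln C]ᵀ = [-23.7488, -0.8069]ᵀ.
Slope k = (n·Σd·ln f − Σd·Σln f)/(n·Σ(d)² − (Σd)²) = (6·-23.7488 − 18.0000·-0.8069)/204.0000 = -0.62729; ln C = (Σln f − k·Σd)/n = 1.74739, so C = exp(1.74739) = 5.73959.

k = -0.627, C = 5.740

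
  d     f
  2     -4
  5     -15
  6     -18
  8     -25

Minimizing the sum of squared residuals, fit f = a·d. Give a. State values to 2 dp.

Entries of MᵀM: Σd·d = 129.
Moment sums: Σd·f = -391.
a = (-391)/129 = -3.03101.

a = -3.03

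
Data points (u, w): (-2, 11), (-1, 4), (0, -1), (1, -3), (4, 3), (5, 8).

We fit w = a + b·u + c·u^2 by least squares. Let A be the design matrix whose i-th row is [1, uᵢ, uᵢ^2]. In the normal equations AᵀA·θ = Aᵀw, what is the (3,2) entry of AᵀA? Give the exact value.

181

Row 3 ↔ basis u^2, column 2 ↔ basis u, so (AᵀA)_{3,2} = Σᵢ (u^2)·(u) = (4)·(-2) + (1)·(-1) + (0)·(0) + (1)·(1) + (16)·(4) + (25)·(5) = 181.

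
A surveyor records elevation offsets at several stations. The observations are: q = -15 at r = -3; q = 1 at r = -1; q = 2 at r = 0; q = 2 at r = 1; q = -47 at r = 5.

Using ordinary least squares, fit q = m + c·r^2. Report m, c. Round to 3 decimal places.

m = 2.984, c = -1.998

Compute the Gram sums: Σ1 = 5, Σr^2 = 36, Σr^2·r^2 = 708.
Right-hand side: Σq = -57, Σr^2·q = -1307.
Normal equations: [[5, 36]; [36, 708]]·[m, c]ᵀ = [-57, -1307]ᵀ.
Determinant 5·708 − 36² = 2244.
m = ((-57)·708 − 36·(-1307))/2244 = 558/187; c = (5·(-1307) − 36·(-57))/2244 = -4483/2244.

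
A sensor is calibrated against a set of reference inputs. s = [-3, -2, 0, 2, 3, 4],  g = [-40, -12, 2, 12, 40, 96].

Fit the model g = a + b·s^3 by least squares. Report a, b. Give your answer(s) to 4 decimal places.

a = 0.4365, b = 1.4903

The normal system AᵀA·[a, b]ᵀ = Aᵀg is [[6, 64]; [64, 5682]]·[a, b]ᵀ = [98, 8496]ᵀ.
Δ = 6·5682 − 64² = 29996.
a = (98·5682 − 64·8496)/29996 = 3273/7499; b = (6·8496 − 64·98)/29996 = 11176/7499.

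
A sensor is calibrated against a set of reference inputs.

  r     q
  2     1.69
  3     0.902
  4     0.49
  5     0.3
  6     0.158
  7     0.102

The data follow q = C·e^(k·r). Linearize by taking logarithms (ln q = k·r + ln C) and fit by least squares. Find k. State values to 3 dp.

k = -0.564

Let Y = ln q. Fitting Y = k·r + ln C by least squares:
AᵀA = [[139.0000, 27.0000]; [27.0000, 6]], rhs = [-35.1837, -5.6237]ᵀ  (here Σr = 27.0000, Σ(r)² = 139.0000, Σln q = -5.6237, Σr·ln q = -35.1837).
Δ = 139.0000·6 − (27.0000)² = 105.0000; k = (-35.1837·6 − 27.0000·-5.6237)/105.0000 = -0.56441, ln C = (139.0000·-5.6237 − 27.0000·-35.1837)/105.0000 = 1.60255.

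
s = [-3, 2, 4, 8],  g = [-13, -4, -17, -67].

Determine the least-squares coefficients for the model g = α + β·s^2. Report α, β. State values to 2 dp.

α = -1.41, β = -1.03

Entries of XᵀX: Σ1 = 4, Σs^2 = 93, Σs^2·s^2 = 4449.
Right-hand side: Σg = -101, Σs^2·g = -4693.
Normal equations: [[4, 93]; [93, 4449]]·[α, β]ᵀ = [-101, -4693]ᵀ.
det = 4·4449 − 93² = 9147.
α = ((-101)·4449 − 93·(-4693))/9147 = -4300/3049; β = (4·(-4693) − 93·(-101))/9147 = -9379/9147.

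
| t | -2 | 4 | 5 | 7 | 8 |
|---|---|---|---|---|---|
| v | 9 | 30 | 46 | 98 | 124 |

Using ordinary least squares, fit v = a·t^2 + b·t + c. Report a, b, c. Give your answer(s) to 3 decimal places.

Compute the Gram sums: Σt^2·t^2 = 7394, Σt^2·t = 1036, Σt^2 = 158, Σt·t = 158, Σt = 22, Σ1 = 5.
And Σt^2·v = 14404, Σt·v = 2010, Σv = 307.
So XᵀX·[a, b, c]ᵀ = Xᵀv: [[7394, 1036, 158]; [1036, 158, 22]; [158, 22, 5]]·[a, b, c]ᵀ = [14404, 2010, 307]ᵀ.
Row-reducing yields a = 26315/12837, b = -2756/4279, c = -6983/12837.

a = 2.050, b = -0.644, c = -0.544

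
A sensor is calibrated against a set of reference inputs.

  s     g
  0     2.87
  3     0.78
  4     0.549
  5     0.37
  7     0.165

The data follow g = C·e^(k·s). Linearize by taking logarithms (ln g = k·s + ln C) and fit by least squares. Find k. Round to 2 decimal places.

k = -0.41

With ln gᵢ as the transformed response and sᵢ as the regressor:
Σs = 19.0000, Σ(s)² = 99.0000, Σln g = -2.5899, Σs·ln g = -20.7279.
Equations: 99.0000·k + 19.0000·ln C = -20.7279;  19.0000·k + 5·ln C = -2.5899.
Solving (det = 134.0000): k = -0.40621, ln C = 1.02563.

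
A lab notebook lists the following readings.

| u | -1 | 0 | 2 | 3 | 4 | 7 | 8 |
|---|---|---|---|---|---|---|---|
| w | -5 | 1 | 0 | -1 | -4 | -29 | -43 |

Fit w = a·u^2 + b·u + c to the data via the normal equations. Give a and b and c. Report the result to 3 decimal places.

Compute the Gram sums: Σu^2·u^2 = 6851, Σu^2·u = 953, Σu^2 = 143, Σu·u = 143, Σu = 23, Σ1 = 7.
For Xᵀw: Σu^2·w = -4251, Σu·w = -561, Σw = -81.
Inverting the 3×3 Gram matrix, [a, b, c]ᵀ = [-19020/18403, 55809/18403, -1110/2629]ᵀ.

a = -1.034, b = 3.033, c = -0.422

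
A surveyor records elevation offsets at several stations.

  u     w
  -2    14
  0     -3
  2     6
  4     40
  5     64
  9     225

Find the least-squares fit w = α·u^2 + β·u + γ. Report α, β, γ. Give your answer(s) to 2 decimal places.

Setting ∂/∂α … = 0 gives: 7474·α + 918·β + 130·γ = 20545;  918·α + 130·β + 18·γ = 2489;  130·α + 18·β + 6·γ = 346.
(Σu^2·u^2 = 7474, Σu^2·u = 918, Σu^2 = 130, Σu·u = 130, Σu = 18, Σ1 = 6, Σu^2·w = 20545, Σu·w = 2489, Σw = 346.)
Solving the 3×3 system (Gaussian elimination) gives α = 169159/56380, β = -98797/56380, γ = -58737/28190.

α = 3.00, β = -1.75, γ = -2.08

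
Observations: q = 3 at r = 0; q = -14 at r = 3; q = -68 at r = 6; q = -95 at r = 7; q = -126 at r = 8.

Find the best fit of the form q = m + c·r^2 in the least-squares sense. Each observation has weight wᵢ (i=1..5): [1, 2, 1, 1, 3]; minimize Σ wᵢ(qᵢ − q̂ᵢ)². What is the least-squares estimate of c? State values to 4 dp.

Forming XᵀWX = [[8, 295]; [295, 16147]] and XᵀWq = [-566, -31547]ᵀ gives XᵀWX·[m, c]ᵀ = XᵀWq.
Eliminating c: 16147·(row 1) − 295·(row 2) gives 42151·m = 16147·(-566) − 295·(-31547) = 167163, so m = 167163/42151.
Then c = ((-31547) − 295·(167163/42151))/16147 = -85406/42151.

c = -2.0262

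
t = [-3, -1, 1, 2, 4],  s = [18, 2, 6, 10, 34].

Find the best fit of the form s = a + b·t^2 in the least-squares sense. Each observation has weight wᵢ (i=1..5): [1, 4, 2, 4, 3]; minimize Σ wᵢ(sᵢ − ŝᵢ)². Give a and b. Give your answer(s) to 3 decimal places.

From the data, Σwᵢ·1 = 14, Σwᵢ·t^2 = 79, Σwᵢ·t^2·t^2 = 919.
And Σwᵢ·s = 180, Σwᵢ·t^2·s = 1974.
Normal equations: [[14, 79]; [79, 919]]·[a, b]ᵀ = [180, 1974]ᵀ.
Determinant 14·919 − 79² = 6625.
a = (180·919 − 79·1974)/6625 = 9474/6625; b = (14·1974 − 79·180)/6625 = 13416/6625.

a = 1.430, b = 2.025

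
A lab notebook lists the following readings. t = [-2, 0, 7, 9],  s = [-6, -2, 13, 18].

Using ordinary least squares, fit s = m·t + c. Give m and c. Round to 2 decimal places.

The normal system XᵀX·[m, c]ᵀ = Xᵀs is [[134, 14]; [14, 4]]·[m, c]ᵀ = [265, 23]ᵀ.
Δ = 134·4 − 14² = 340.
m = (265·4 − 14·23)/340 = 369/170; c = (134·23 − 14·265)/340 = -157/85.

m = 2.17, c = -1.85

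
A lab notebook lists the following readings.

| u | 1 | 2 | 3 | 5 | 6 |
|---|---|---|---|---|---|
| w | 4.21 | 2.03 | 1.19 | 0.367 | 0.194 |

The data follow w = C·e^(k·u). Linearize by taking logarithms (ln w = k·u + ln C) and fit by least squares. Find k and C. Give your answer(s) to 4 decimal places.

Let Y = ln w. Fitting Y = k·u + ln C by least squares:
Σu = 17.0000, Σ(u)² = 75.0000, Σln w = -0.3228, Σu·ln w = -11.4760.
Equations: 75.0000·k + 17.0000·ln C = -11.4760;  17.0000·k + 5·ln C = -0.3228.
Δ = 75.0000·5 − (17.0000)² = 86.0000; k = (-11.4760·5 − 17.0000·-0.3228)/86.0000 = -0.60339, ln C = (75.0000·-0.3228 − 17.0000·-11.4760)/86.0000 = 1.98696, so C = exp(1.98696) = 7.29331.

k = -0.6034, C = 7.2933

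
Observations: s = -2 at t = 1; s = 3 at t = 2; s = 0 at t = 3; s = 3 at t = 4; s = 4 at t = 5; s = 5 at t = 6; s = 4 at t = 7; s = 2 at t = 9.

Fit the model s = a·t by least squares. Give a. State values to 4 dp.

a = 0.5068

The normal system XᵀX·[a]ᵀ = Xᵀs is [[221]]·[a]ᵀ = [112]ᵀ.
a = 112/221 = 0.506787.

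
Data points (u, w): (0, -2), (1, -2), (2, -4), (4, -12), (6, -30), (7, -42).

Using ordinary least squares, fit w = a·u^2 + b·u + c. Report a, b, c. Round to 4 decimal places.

a = -1.0259, b = 1.5394, c = -2.3405

The normal equations are: 3970·a + 632·b + 106·c = -3348;  632·a + 106·b + 20·c = -532;  106·a + 20·b + 6·c = -92.
(Σu^2·u^2 = 3970, Σu^2·u = 632, Σu^2 = 106, Σu·u = 106, Σu = 20, Σ1 = 6, Σu^2·w = -3348, Σu·w = -532, Σw = -92.)
Inverting the 3×3 Gram matrix, [a, b, c]ᵀ = [-1862/1815, 254/165, -1416/605]ᵀ.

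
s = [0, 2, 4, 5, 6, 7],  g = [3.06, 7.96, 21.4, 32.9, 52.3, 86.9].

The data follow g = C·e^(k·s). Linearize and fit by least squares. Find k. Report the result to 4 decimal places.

k = 0.4759

Let Y = ln g. Fitting Y = k·s + ln C by least squares:
Sums: Σs = 24.0000, Σ(s)² = 130.0000, Σln g = 18.1715, Σs·ln g = 88.8651.
Normal system: [[130.0000, 24.0000]; [24.0000, 6]]·[k, ln C]ᵀ = [88.8651, 18.1715]ᵀ.
Slope k = (n·Σs·ln g − Σs·Σln g)/(n·Σ(s)² − (Σs)²) = (6·88.8651 − 24.0000·18.1715)/204.0000 = 0.47586; ln C = (Σln g − k·Σs)/n = 1.12514.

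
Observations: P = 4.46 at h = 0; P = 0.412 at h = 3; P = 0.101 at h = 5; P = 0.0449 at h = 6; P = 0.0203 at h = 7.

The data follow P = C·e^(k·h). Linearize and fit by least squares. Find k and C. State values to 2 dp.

k = -0.76, C = 4.37

Taking logs, ln P = k·h + ln C, so regress ln P on h.
Σh = 21.0000, Σ(h)² = 119.0000, Σln P = -8.6847, Σh·ln P = -60.0232.
Equations: 119.0000·k + 21.0000·ln C = -60.0232;  21.0000·k + 5·ln C = -8.6847.
Δ = 119.0000·5 − (21.0000)² = 154.0000; k = (-60.0232·5 − 21.0000·-8.6847)/154.0000 = -0.76453, ln C = (119.0000·-8.6847 − 21.0000·-60.0232)/154.0000 = 1.47410, so C = exp(1.47410) = 4.36712.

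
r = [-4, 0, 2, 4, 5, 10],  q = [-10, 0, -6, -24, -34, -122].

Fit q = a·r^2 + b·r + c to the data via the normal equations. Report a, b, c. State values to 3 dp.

a = -1.062, b = -1.631, c = 0.445

Compute the Gram sums: Σr^2·r^2 = 11153, Σr^2·r = 1133, Σr^2 = 161, Σr·r = 161, Σr = 17, Σ1 = 6.
And Σr^2·q = -13618, Σr·q = -1458, Σq = -196.
AᵀA·[a, b, c]ᵀ = Aᵀq becomes [[11153, 1133, 161]; [1133, 161, 17]; [161, 17, 6]]·[a, b, c]ᵀ = [-13618, -1458, -196]ᵀ.
Solving the 3×3 system (Gaussian elimination) gives a = -249136/234651, b = -382760/234651, c = 34790/78217.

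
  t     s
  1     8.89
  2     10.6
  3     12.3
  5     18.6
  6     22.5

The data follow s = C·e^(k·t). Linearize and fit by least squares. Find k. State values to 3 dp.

k = 0.187

Linearized form: ln s = k·t + ln C. From the 5 transformed points,
Σt = 17.0000, Σ(t)² = 75.0000, Σln s = 13.0921, Σt·ln s = 47.7323.
Normal system: [[75.0000, 17.0000]; [17.0000, 5]]·[k, ln C]ᵀ = [47.7323, 13.0921]ᵀ.
Solving (det = 86.0000): k = 0.18717, ln C = 1.98203.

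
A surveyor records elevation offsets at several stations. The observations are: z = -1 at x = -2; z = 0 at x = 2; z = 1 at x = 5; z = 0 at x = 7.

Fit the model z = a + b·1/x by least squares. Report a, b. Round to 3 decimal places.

a = -0.113, b = 1.318

AᵀA·[a, b]ᵀ = Aᵀz reads: 4·a + (12/35)·b = 0;  (12/35)·a + (1373/2450)·b = 7/10.
(Σ1 = 4, Σ1/x = 12/35, Σ1/x·1/x = 1373/2450, Σz = 0, Σ1/x·z = 7/10.)
Eliminating b: (1373/2450)·(row 1) − (12/35)·(row 2) gives (2602/1225)·a = (1373/2450)·0 − (12/35)·(7/10) = -6/25, so a = -147/1301.
Then b = ((7/10) − (12/35)·(-147/1301))/(1373/2450) = 1715/1301.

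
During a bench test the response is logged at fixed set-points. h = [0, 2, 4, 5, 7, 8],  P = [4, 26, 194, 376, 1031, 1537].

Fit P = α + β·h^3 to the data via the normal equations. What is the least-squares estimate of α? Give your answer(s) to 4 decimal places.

Normal-equation sums: Σ1 = 6, Σh^3 = 1052, Σh^3·h^3 = 399578.
Right-hand side: ΣP = 3168, Σh^3·P = 1200201.
Normal equations: [[6, 1052]; [1052, 399578]]·[α, β]ᵀ = [3168, 1200201]ᵀ.
det = 6·399578 − 1052² = 1290764.
α = (3168·399578 − 1052·1200201)/1290764 = 812913/322691; β = (6·1200201 − 1052·3168)/1290764 = 1934235/645382.

α = 2.5192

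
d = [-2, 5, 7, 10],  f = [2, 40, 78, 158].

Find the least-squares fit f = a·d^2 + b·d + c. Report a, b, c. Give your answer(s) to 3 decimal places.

Normal-equation sums: Σd^2·d^2 = 13042, Σd^2·d = 1460, Σd^2 = 178, Σd·d = 178, Σd = 20, Σ1 = 4.
Moment sums: Σd^2·f = 20630, Σd·f = 2322, Σf = 278.
Inverting the 3×3 Gram matrix, [a, b, c]ᵀ = [18827/12423, 3619/4141, -28688/12423]ᵀ.

a = 1.515, b = 0.874, c = -2.309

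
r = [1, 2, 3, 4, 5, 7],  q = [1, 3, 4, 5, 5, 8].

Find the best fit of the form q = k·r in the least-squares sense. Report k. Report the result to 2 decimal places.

Sums needed: Σr·r = 104.
Right-hand side: Σr·q = 120.
So AᵀA·[k]ᵀ = Aᵀq: [[104]]·[k]ᵀ = [120]ᵀ.
Hence k = 120 / 104 ≈ 1.15385.

k = 1.15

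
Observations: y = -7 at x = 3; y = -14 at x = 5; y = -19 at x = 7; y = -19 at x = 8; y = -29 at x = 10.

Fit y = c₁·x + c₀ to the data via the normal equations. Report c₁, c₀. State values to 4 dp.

With design matrix A, AᵀA = [[247, 33]; [33, 5]] and Aᵀy = [-666, -88]ᵀ.
det = 247·5 − 33² = 146.
c₁ = ((-666)·5 − 33·(-88))/146 = -213/73; c₀ = (247·(-88) − 33·(-666))/146 = 121/73.

c₁ = -2.9178, c₀ = 1.6575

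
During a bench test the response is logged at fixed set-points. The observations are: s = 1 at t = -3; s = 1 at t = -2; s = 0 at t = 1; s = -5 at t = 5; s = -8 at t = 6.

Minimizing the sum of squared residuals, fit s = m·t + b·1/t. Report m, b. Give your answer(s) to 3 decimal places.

The normal equations are: 75·m + 5·b = -78;  5·m + (643/450)·b = -19/6.
(Σt·t = 75, Σt·1/t = 5, Σ1/t·1/t = 643/450, Σt·s = -78, Σ1/t·s = -19/6.)
Eliminating b: (643/450)·(row 1) − 5·(row 2) gives (493/6)·m = (643/450)·(-78) − 5·(-19/6) = -4781/50, so m = -14343/12325.
Then b = ((-19/6) − 5·(-14343/12325))/(643/450) = 915/493.

m = -1.164, b = 1.856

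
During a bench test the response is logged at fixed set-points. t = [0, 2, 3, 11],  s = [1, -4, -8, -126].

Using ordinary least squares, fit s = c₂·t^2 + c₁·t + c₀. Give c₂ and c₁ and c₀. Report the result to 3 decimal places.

c₂ = -1.052, c₁ = 0.046, c₀ = 0.811

XᵀX·[c₂, c₁, c₀]ᵀ = Xᵀs reads: 14738·c₂ + 1366·c₁ + 134·c₀ = -15334;  1366·c₂ + 134·c₁ + 16·c₀ = -1418;  134·c₂ + 16·c₁ + 4·c₀ = -137.
Row-reducing yields c₂ = -667/634, c₁ = 29/634, c₀ = 257/317.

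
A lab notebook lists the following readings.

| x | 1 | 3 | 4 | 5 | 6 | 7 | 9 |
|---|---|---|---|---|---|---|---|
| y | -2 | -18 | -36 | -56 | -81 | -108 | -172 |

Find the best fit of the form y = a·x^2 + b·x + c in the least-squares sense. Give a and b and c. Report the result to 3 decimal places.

a = -1.929, b = -2.262, c = 3.524

Compute the Gram sums: Σx^2·x^2 = 11221, Σx^2·x = 1505, Σx^2 = 217, Σx·x = 217, Σx = 35, Σ1 = 7.
And Σx^2·y = -24280, Σx·y = -3270, Σy = -473.
So MᵀM·[a, b, c]ᵀ = Mᵀy: [[11221, 1505, 217]; [1505, 217, 35]; [217, 35, 7]]·[a, b, c]ᵀ = [-24280, -3270, -473]ᵀ.
Row-reducing yields a = -27/14, b = -95/42, c = 74/21.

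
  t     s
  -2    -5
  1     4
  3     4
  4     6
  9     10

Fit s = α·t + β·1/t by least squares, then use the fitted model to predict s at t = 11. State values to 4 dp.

ŝ = 12.4910

The normal equations are: 111·α + 5·β = 140;  5·α + (1861/1296)·β = 94/9.
(Σt·t = 111, Σt·1/t = 5, Σ1/t·1/t = 1861/1296, Σt·s = 140, Σ1/t·s = 94/9.)
det = 111·(1861/1296) − 5² = 58057/432.
α = (140·(1861/1296) − 5·(94/9))/(58057/432) = 192860/174171; β = (111·(94/9) − 5·140)/(58057/432) = 198432/58057.
At t = 11: ŝ = (192860/174171)·(11) + (198432/58057)·(1/11) = 23931356/1915881.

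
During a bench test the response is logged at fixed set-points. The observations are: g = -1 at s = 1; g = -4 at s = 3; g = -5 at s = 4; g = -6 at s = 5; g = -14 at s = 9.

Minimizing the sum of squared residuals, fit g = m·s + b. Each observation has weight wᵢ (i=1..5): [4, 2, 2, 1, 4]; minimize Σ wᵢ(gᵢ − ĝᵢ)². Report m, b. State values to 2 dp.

m = -1.63, b = 0.95

The normal system XᵀWX·[m, b]ᵀ = XᵀWg is [[403, 59]; [59, 13]]·[m, b]ᵀ = [-602, -84]ᵀ.
Δ = 403·13 − 59² = 1758.
m = ((-602)·13 − 59·(-84))/1758 = -1435/879; b = (403·(-84) − 59·(-602))/1758 = 833/879.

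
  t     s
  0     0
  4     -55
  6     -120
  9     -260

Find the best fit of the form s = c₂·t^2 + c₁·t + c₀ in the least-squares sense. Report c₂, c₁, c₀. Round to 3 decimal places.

c₂ = -3.001, c₁ = -1.909, c₀ = 0.102

With design matrix A, AᵀA = [[8113, 1009, 133]; [1009, 133, 19]; [133, 19, 4]] and Aᵀs = [-26260, -3280, -435]ᵀ.
Solving the 3×3 system (Gaussian elimination) gives c₂ = -30935/10308, c₁ = -19675/10308, c₀ = 175/1718.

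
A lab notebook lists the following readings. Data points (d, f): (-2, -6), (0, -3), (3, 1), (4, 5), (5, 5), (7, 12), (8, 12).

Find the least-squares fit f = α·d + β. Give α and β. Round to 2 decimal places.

Forming MᵀM = [[167, 25]; [25, 7]] and Mᵀf = [240, 26]ᵀ gives MᵀM·[α, β]ᵀ = Mᵀf.
Eliminating β: 7·(row 1) − 25·(row 2) gives 544·α = 7·240 − 25·26 = 1030, so α = 515/272.
Then β = (26 − 25·(515/272))/7 = -829/272.

α = 1.89, β = -3.05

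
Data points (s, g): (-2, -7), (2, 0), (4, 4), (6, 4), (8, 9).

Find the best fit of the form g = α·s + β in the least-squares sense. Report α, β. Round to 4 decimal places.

α = 1.5203, β = -3.4730

The normal system AᵀA·[α, β]ᵀ = Aᵀg is [[124, 18]; [18, 5]]·[α, β]ᵀ = [126, 10]ᵀ.
det = 124·5 − 18² = 296.
α = (126·5 − 18·10)/296 = 225/148; β = (124·10 − 18·126)/296 = -257/74.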